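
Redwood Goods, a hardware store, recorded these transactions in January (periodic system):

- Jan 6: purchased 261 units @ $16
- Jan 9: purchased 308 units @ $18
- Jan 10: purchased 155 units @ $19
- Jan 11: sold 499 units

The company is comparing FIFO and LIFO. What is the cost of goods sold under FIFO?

COGS = $8,460

FIFO COGS: 261 @ $16 + 238 @ $18 = $8,460
LIFO COGS: 155 @ $19 + 308 @ $18 + 36 @ $16 = $9,065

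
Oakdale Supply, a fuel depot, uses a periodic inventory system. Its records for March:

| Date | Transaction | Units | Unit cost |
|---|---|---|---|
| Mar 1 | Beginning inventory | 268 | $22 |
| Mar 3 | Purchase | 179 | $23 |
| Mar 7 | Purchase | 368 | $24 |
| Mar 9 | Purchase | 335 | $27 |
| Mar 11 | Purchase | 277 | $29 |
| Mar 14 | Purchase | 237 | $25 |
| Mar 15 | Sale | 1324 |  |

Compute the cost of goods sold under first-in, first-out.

COGS = $32,936

Mar 15, 1324 sold [FIFO — oldest first]: 268 @ $22 + 179 @ $23 + 368 @ $24 + 335 @ $27 + 174 @ $29 = $32,936
Ending inventory: 103 @ $29 + 237 @ $25 = $8,912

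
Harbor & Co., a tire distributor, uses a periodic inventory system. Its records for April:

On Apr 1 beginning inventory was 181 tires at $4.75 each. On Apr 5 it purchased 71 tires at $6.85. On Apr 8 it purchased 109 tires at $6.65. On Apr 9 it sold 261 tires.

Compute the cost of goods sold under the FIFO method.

Apr 9, 261 sold [FIFO — oldest first]: 181 @ $4.75 + 71 @ $6.85 + 9 @ $6.65 = $1,405.95
Ending inventory: 100 @ $6.65 = $665.00
Check: goods available $2,070.95 = COGS $1,405.95 + ending $665.00

COGS = $1,405.95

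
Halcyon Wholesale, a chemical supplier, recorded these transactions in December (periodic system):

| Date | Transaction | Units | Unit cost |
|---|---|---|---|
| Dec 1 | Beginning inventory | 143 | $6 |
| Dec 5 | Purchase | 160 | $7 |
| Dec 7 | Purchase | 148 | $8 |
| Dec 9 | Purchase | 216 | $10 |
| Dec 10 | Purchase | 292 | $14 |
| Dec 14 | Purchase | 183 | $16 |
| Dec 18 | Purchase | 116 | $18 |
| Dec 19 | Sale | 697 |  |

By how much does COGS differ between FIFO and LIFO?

FIFO COGS: 143 @ $6 + 160 @ $7 + 148 @ $8 + 216 @ $10 + 30 @ $14 = $5,742
LIFO COGS: 116 @ $18 + 183 @ $16 + 292 @ $14 + 106 @ $10 = $10,164
Difference = |$5,742 − $10,164| = $4,422

$4,422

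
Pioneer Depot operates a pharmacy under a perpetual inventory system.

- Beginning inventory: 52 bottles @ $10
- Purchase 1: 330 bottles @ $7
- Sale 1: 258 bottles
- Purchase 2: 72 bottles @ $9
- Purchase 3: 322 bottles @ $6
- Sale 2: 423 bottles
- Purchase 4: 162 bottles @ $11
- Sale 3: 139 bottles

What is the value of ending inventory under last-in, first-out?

Ending inventory = $1,074

Sale 1 (258) [LIFO — newest first]: 258 @ $7 = $1,806
Sale 2 (423) [LIFO — newest first]: 322 @ $6 + 72 @ $9 + 29 @ $7 = $2,783
Sale 3 (139) [LIFO — newest first]: 139 @ $11 = $1,529
Total COGS = $1,806 + $2,783 + $1,529 = $6,118
Ending inventory: 52 @ $10 + 43 @ $7 + 23 @ $11 = $1,074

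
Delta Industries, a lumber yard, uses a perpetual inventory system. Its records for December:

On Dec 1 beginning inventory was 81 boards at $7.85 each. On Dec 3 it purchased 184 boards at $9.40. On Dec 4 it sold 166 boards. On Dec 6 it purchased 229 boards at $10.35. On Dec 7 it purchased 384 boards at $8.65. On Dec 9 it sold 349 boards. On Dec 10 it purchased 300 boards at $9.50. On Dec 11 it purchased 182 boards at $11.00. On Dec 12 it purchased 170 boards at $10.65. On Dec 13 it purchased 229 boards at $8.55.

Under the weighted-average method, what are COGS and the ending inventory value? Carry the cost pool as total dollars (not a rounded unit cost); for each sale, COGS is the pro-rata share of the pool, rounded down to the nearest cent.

After Dec 1: 81 on hand, pool $635.85 (≈ $7.8500 each)
After Dec 3: 265 on hand, pool $2,365.45 (≈ $8.9262 each)
Dec 4, sell 166: 166/265 × $2,365.45 → $1,481.75
After Dec 6: 328 on hand, pool $3,253.85 (≈ $9.9203 each)
After Dec 7: 712 on hand, pool $6,575.45 (≈ $9.2352 each)
Dec 9, sell 349: 349/712 × $6,575.45 → $3,223.07
After Dec 10: 663 on hand, pool $6,202.38 (≈ $9.3550 each)
After Dec 11: 845 on hand, pool $8,204.38 (≈ $9.7093 each)
After Dec 12: 1015 on hand, pool $10,014.88 (≈ $9.8669 each)
After Dec 13: 1244 on hand, pool $11,972.83 (≈ $9.6245 each)
Total COGS = $1,481.75 + $3,223.07 = $4,704.82
Ending inventory (cost pool remaining) = $11,972.83

COGS = $4,704.82; ending inventory = $11,972.83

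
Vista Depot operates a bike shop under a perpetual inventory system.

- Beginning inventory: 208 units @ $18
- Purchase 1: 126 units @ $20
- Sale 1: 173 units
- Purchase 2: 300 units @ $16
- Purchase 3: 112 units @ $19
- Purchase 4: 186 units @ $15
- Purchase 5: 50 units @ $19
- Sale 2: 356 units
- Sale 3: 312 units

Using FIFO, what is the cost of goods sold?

COGS = $14,617

Sale 1 (173) [FIFO — oldest first]: 173 @ $18 = $3,114
Sale 2 (356) [FIFO — oldest first]: 35 @ $18 + 126 @ $20 + 195 @ $16 = $6,270
Sale 3 (312) [FIFO — oldest first]: 105 @ $16 + 112 @ $19 + 95 @ $15 = $5,233
Total COGS = $3,114 + $6,270 + $5,233 = $14,617
Ending inventory: 91 @ $15 + 50 @ $19 = $2,315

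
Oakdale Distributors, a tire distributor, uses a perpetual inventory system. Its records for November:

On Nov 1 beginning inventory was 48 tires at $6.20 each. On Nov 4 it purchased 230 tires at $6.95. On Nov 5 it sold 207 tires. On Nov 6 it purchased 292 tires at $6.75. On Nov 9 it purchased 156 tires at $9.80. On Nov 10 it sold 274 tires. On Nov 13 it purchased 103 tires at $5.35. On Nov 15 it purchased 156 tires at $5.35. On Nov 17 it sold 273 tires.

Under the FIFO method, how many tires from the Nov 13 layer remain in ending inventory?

75

Nov 5, 207 sold [FIFO — oldest first]: 48 @ $6.20 + 159 @ $6.95 = $1,402.65
Nov 10, 274 sold [FIFO — oldest first]: 71 @ $6.95 + 203 @ $6.75 = $1,863.70
Nov 17, 273 sold [FIFO — oldest first]: 89 @ $6.75 + 156 @ $9.80 + 28 @ $5.35 = $2,279.35
Total COGS = $1,402.65 + $1,863.70 + $2,279.35 = $5,545.70
Ending inventory: 75 @ $5.35 + 156 @ $5.35 = $1,235.85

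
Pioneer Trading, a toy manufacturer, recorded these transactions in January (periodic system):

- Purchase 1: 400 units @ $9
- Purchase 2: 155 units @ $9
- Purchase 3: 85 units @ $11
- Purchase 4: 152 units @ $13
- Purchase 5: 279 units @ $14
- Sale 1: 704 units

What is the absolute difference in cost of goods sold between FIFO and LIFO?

$1,747

FIFO COGS: 400 @ $9 + 155 @ $9 + 85 @ $11 + 64 @ $13 = $6,762
LIFO COGS: 279 @ $14 + 152 @ $13 + 85 @ $11 + 155 @ $9 + 33 @ $9 = $8,509
Difference = |$6,762 − $8,509| = $1,747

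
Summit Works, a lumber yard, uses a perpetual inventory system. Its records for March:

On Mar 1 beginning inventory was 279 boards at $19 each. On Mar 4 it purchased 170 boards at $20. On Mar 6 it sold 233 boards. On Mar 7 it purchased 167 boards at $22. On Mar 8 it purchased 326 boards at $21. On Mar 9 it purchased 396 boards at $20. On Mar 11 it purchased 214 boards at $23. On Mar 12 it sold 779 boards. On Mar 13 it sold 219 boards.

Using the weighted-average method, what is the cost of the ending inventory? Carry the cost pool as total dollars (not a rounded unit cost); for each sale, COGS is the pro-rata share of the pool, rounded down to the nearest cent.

After Mar 1: 279 on hand, pool $5,301.00 (≈ $19.0000 each)
After Mar 4: 449 on hand, pool $8,701.00 (≈ $19.3786 each)
Mar 6, sell 233: 233/449 × $8,701.00 → $4,515.21
After Mar 7: 383 on hand, pool $7,859.79 (≈ $20.5216 each)
After Mar 8: 709 on hand, pool $14,705.79 (≈ $20.7416 each)
After Mar 9: 1105 on hand, pool $22,625.79 (≈ $20.4758 each)
After Mar 11: 1319 on hand, pool $27,547.79 (≈ $20.8854 each)
Mar 12, sell 779: 779/1319 × $27,547.79 → $16,269.69
Mar 13, sell 219: 219/540 × $11,278.10 → $4,573.89
Total COGS = $4,515.21 + $16,269.69 + $4,573.89 = $25,358.79
Ending inventory (cost pool remaining) = $6,704.21

Ending inventory = $6,704.21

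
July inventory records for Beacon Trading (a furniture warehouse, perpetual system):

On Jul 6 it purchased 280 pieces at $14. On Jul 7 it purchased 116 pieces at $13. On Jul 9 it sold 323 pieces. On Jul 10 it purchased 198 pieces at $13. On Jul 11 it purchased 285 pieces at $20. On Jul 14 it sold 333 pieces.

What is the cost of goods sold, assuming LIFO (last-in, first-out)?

Jul 9, 323 sold [LIFO — newest first]: 116 @ $13 + 207 @ $14 = $4,406
Jul 14, 333 sold [LIFO — newest first]: 285 @ $20 + 48 @ $13 = $6,324
Total COGS = $4,406 + $6,324 = $10,730
Ending inventory: 73 @ $14 + 150 @ $13 = $2,972

COGS = $10,730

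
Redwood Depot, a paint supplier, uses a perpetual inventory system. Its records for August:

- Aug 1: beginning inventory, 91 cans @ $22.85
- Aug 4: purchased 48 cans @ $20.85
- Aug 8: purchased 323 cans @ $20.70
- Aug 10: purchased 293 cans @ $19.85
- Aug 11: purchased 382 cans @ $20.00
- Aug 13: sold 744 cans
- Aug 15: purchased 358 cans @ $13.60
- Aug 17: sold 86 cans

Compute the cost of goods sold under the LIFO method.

Aug 13, 744 sold [LIFO — newest first]: 382 @ $20.00 + 293 @ $19.85 + 69 @ $20.70 = $14,884.35
Aug 17, 86 sold [LIFO — newest first]: 86 @ $13.60 = $1,169.60
Total COGS = $14,884.35 + $1,169.60 = $16,053.95
Ending inventory: 91 @ $22.85 + 48 @ $20.85 + 254 @ $20.70 + 272 @ $13.60 = $12,037.15
Check: goods available $28,091.10 = COGS $16,053.95 + ending $12,037.15

COGS = $16,053.95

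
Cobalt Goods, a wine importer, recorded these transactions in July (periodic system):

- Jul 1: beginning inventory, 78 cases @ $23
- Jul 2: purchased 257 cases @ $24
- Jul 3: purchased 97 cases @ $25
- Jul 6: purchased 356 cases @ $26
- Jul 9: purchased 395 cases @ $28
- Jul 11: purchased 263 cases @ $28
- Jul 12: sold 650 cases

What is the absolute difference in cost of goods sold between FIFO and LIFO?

FIFO COGS: 78 @ $23 + 257 @ $24 + 97 @ $25 + 218 @ $26 = $16,055
LIFO COGS: 263 @ $28 + 387 @ $28 = $18,200
Difference = |$16,055 − $18,200| = $2,145

$2,145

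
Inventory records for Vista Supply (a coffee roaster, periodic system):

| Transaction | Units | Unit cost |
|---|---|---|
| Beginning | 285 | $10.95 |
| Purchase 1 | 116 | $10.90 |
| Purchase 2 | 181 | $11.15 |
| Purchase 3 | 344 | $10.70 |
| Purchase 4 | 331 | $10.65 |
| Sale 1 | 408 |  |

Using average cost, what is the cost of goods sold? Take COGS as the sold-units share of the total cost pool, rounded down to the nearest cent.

Sale 1, sell 408: 408/1257 × $13,609.25 → $4,417.32
Ending inventory (cost pool remaining) = $9,191.93
Check: goods available $13,609.25 = COGS $4,417.32 + ending $9,191.93

COGS = $4,417.32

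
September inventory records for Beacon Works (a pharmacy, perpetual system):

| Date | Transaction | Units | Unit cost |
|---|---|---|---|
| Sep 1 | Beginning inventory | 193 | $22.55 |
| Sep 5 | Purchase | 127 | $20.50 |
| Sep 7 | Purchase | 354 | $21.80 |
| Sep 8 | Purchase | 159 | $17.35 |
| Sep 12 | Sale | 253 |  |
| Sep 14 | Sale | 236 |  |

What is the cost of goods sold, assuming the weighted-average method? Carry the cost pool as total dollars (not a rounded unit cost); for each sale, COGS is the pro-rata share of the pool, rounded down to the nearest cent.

After Sep 1: 193 on hand, pool $4,352.15 (≈ $22.5500 each)
After Sep 5: 320 on hand, pool $6,955.65 (≈ $21.7364 each)
After Sep 7: 674 on hand, pool $14,672.85 (≈ $21.7698 each)
After Sep 8: 833 on hand, pool $17,431.50 (≈ $20.9262 each)
Sep 12, sell 253: 253/833 × $17,431.50 → $5,294.32
Sep 14, sell 236: 236/580 × $12,137.18 → $4,938.57
Total COGS = $5,294.32 + $4,938.57 = $10,232.89
Ending inventory (cost pool remaining) = $7,198.61

COGS = $10,232.89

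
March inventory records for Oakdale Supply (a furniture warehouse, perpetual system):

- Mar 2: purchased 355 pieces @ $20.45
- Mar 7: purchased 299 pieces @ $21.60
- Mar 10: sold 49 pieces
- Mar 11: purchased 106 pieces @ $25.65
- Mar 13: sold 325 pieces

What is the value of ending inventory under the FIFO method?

Ending inventory = $8,766.90

Mar 10, 49 sold [FIFO — oldest first]: 49 @ $20.45 = $1,002.05
Mar 13, 325 sold [FIFO — oldest first]: 306 @ $20.45 + 19 @ $21.60 = $6,668.10
Total COGS = $1,002.05 + $6,668.10 = $7,670.15
Ending inventory: 280 @ $21.60 + 106 @ $25.65 = $8,766.90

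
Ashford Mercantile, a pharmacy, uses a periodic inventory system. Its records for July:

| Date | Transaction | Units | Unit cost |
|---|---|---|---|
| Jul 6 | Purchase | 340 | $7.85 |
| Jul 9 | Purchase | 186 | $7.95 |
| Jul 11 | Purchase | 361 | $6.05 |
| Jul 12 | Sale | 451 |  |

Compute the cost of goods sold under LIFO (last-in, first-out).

COGS = $2,899.55

Jul 12, 451 sold [LIFO — newest first]: 361 @ $6.05 + 90 @ $7.95 = $2,899.55
Ending inventory: 340 @ $7.85 + 96 @ $7.95 = $3,432.20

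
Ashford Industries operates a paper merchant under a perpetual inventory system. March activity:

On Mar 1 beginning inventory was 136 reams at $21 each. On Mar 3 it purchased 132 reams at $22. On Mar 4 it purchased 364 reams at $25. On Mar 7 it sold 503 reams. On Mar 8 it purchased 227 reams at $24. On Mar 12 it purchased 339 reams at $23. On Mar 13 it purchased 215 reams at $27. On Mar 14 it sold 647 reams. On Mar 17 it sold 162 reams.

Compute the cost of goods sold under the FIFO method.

Mar 7, 503 sold [FIFO — oldest first]: 136 @ $21 + 132 @ $22 + 235 @ $25 = $11,635
Mar 14, 647 sold [FIFO — oldest first]: 129 @ $25 + 227 @ $24 + 291 @ $23 = $15,366
Mar 17, 162 sold [FIFO — oldest first]: 48 @ $23 + 114 @ $27 = $4,182
Total COGS = $11,635 + $15,366 + $4,182 = $31,183
Ending inventory: 101 @ $27 = $2,727

COGS = $31,183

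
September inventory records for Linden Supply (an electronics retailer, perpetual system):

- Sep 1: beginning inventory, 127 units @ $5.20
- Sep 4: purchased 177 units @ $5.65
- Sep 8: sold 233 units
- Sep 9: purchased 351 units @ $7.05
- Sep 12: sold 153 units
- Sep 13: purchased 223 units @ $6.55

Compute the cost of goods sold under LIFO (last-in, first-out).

COGS = $2,369.90

Sep 8, 233 sold [LIFO — newest first]: 177 @ $5.65 + 56 @ $5.20 = $1,291.25
Sep 12, 153 sold [LIFO — newest first]: 153 @ $7.05 = $1,078.65
Total COGS = $1,291.25 + $1,078.65 = $2,369.90
Ending inventory: 71 @ $5.20 + 198 @ $7.05 + 223 @ $6.55 = $3,225.75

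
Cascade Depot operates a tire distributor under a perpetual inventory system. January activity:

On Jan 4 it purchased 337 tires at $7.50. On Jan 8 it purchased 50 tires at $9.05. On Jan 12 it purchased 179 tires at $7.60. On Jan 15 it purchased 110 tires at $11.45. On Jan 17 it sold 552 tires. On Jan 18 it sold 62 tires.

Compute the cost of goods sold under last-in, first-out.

COGS = $5,134.90

Jan 17, 552 sold [LIFO — newest first]: 110 @ $11.45 + 179 @ $7.60 + 50 @ $9.05 + 213 @ $7.50 = $4,669.90
Jan 18, 62 sold [LIFO — newest first]: 62 @ $7.50 = $465.00
Total COGS = $4,669.90 + $465.00 = $5,134.90
Ending inventory: 62 @ $7.50 = $465.00
Check: goods available $5,599.90 = COGS $5,134.90 + ending $465.00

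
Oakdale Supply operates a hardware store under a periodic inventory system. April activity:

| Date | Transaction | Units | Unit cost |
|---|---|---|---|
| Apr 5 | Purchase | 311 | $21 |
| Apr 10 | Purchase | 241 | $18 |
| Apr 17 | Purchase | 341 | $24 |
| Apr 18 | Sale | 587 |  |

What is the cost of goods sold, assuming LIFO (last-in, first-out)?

Apr 18, 587 sold [LIFO — newest first]: 341 @ $24 + 241 @ $18 + 5 @ $21 = $12,627
Ending inventory: 306 @ $21 = $6,426

COGS = $12,627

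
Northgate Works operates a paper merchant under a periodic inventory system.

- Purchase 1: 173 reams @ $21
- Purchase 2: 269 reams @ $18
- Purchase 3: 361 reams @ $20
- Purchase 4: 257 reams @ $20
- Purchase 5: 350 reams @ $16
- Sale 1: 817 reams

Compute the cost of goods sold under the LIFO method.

COGS = $14,940

Sale 1 (817) [LIFO — newest first]: 350 @ $16 + 257 @ $20 + 210 @ $20 = $14,940
Ending inventory: 173 @ $21 + 269 @ $18 + 151 @ $20 = $11,495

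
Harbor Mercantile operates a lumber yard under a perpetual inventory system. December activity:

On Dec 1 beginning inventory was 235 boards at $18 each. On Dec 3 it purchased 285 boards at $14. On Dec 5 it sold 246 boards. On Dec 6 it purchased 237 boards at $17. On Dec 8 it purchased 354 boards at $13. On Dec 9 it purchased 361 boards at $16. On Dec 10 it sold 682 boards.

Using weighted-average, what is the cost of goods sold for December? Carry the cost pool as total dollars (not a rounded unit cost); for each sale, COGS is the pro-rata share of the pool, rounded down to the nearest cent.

After Dec 1: 235 on hand, pool $4,230.00 (≈ $18.0000 each)
After Dec 3: 520 on hand, pool $8,220.00 (≈ $15.8077 each)
Dec 5, sell 246: 246/520 × $8,220.00 → $3,888.69
After Dec 6: 511 on hand, pool $8,360.31 (≈ $16.3607 each)
After Dec 8: 865 on hand, pool $12,962.31 (≈ $14.9853 each)
After Dec 9: 1226 on hand, pool $18,738.31 (≈ $15.2841 each)
Dec 10, sell 682: 682/1226 × $18,738.31 → $10,423.75
Total COGS = $3,888.69 + $10,423.75 = $14,312.44
Ending inventory (cost pool remaining) = $8,314.56

COGS = $14,312.44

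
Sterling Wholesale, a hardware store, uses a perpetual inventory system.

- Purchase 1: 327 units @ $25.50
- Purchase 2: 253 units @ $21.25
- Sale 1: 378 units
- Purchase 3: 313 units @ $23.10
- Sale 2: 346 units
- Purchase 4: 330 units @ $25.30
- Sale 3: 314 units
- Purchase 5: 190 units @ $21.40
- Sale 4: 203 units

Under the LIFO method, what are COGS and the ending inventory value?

COGS = $28,974.65; ending inventory = $4,385.40

Sale 1 (378) [LIFO — newest first]: 253 @ $21.25 + 125 @ $25.50 = $8,563.75
Sale 2 (346) [LIFO — newest first]: 313 @ $23.10 + 33 @ $25.50 = $8,071.80
Sale 3 (314) [LIFO — newest first]: 314 @ $25.30 = $7,944.20
Sale 4 (203) [LIFO — newest first]: 190 @ $21.40 + 13 @ $25.30 = $4,394.90
Total COGS = $8,563.75 + $8,071.80 + $7,944.20 + $4,394.90 = $28,974.65
Ending inventory: 169 @ $25.50 + 3 @ $25.30 = $4,385.40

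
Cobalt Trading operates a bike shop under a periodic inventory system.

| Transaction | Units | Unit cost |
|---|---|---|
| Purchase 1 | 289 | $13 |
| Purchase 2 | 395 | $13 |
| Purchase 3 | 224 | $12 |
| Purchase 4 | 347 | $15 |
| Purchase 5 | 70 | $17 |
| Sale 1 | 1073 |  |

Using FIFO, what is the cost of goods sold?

COGS = $14,055

Sale 1 (1073) [FIFO — oldest first]: 289 @ $13 + 395 @ $13 + 224 @ $12 + 165 @ $15 = $14,055
Ending inventory: 182 @ $15 + 70 @ $17 = $3,920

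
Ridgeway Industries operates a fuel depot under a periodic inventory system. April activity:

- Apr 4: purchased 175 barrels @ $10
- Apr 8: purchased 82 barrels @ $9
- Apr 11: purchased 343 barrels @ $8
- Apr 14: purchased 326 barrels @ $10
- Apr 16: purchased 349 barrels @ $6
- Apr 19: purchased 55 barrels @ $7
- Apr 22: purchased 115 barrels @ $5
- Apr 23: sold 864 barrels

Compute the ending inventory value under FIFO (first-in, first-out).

Ending inventory = $3,674

Apr 23, 864 sold [FIFO — oldest first]: 175 @ $10 + 82 @ $9 + 343 @ $8 + 264 @ $10 = $7,872
Ending inventory: 62 @ $10 + 349 @ $6 + 55 @ $7 + 115 @ $5 = $3,674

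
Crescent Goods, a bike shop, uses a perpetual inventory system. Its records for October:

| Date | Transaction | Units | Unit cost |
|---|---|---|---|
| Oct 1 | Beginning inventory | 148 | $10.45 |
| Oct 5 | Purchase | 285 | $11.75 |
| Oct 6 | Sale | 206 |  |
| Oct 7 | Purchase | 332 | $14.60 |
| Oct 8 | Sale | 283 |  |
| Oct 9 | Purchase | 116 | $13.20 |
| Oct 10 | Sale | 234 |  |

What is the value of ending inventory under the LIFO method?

Oct 6, 206 sold [LIFO — newest first]: 206 @ $11.75 = $2,420.50
Oct 8, 283 sold [LIFO — newest first]: 283 @ $14.60 = $4,131.80
Oct 10, 234 sold [LIFO — newest first]: 116 @ $13.20 + 49 @ $14.60 + 69 @ $11.75 = $3,057.35
Total COGS = $2,420.50 + $4,131.80 + $3,057.35 = $9,609.65
Ending inventory: 148 @ $10.45 + 10 @ $11.75 = $1,664.10
Check: goods available $11,273.75 = COGS $9,609.65 + ending $1,664.10

Ending inventory = $1,664.10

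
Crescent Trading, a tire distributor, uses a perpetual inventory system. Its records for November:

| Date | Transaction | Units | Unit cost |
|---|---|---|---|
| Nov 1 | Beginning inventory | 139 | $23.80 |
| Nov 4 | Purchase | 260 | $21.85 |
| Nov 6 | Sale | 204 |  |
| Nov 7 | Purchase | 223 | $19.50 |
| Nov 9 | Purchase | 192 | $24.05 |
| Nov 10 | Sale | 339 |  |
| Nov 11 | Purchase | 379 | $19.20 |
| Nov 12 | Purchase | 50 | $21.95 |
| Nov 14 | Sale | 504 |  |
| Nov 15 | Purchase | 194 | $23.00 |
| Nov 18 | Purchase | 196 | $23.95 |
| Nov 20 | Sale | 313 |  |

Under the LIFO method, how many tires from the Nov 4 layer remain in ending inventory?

Nov 6, 204 sold [LIFO — newest first]: 204 @ $21.85 = $4,457.40
Nov 10, 339 sold [LIFO — newest first]: 192 @ $24.05 + 147 @ $19.50 = $7,484.10
Nov 14, 504 sold [LIFO — newest first]: 50 @ $21.95 + 379 @ $19.20 + 75 @ $19.50 = $9,836.80
Nov 20, 313 sold [LIFO — newest first]: 196 @ $23.95 + 117 @ $23.00 = $7,385.20
Total COGS = $4,457.40 + $7,484.10 + $9,836.80 + $7,385.20 = $29,163.50
Ending inventory: 139 @ $23.80 + 56 @ $21.85 + 1 @ $19.50 + 77 @ $23.00 = $6,322.30
Check: goods available $35,485.80 = COGS $29,163.50 + ending $6,322.30

56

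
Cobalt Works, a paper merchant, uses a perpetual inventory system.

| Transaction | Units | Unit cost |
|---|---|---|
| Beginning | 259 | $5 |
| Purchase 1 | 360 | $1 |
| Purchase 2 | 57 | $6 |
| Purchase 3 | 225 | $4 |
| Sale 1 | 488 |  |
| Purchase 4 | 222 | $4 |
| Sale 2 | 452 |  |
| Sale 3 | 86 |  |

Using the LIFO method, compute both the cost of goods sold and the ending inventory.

COGS = $3,300; ending inventory = $485

Sale 1 (488) [LIFO — newest first]: 225 @ $4 + 57 @ $6 + 206 @ $1 = $1,448
Sale 2 (452) [LIFO — newest first]: 222 @ $4 + 154 @ $1 + 76 @ $5 = $1,422
Sale 3 (86) [LIFO — newest first]: 86 @ $5 = $430
Total COGS = $1,448 + $1,422 + $430 = $3,300
Ending inventory: 97 @ $5 = $485
Check: goods available $3,785 = COGS $3,300 + ending $485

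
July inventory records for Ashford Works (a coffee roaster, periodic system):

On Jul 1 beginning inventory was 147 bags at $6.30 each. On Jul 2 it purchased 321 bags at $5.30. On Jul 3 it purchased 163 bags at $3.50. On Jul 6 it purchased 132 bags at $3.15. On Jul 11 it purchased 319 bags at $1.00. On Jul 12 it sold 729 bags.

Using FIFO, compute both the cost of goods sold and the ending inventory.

Jul 12, 729 sold [FIFO — oldest first]: 147 @ $6.30 + 321 @ $5.30 + 163 @ $3.50 + 98 @ $3.15 = $3,506.60
Ending inventory: 34 @ $3.15 + 319 @ $1.00 = $426.10

COGS = $3,506.60; ending inventory = $426.10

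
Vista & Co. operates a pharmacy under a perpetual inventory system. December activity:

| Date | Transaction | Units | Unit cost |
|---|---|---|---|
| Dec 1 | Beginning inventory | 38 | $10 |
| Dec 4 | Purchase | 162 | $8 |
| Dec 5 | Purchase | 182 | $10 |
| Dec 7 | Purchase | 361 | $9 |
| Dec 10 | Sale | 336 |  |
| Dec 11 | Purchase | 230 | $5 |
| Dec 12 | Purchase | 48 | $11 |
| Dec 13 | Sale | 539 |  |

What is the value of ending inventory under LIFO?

Ending inventory = $1,244

Dec 10, 336 sold [LIFO — newest first]: 336 @ $9 = $3,024
Dec 13, 539 sold [LIFO — newest first]: 48 @ $11 + 230 @ $5 + 25 @ $9 + 182 @ $10 + 54 @ $8 = $4,155
Total COGS = $3,024 + $4,155 = $7,179
Ending inventory: 38 @ $10 + 108 @ $8 = $1,244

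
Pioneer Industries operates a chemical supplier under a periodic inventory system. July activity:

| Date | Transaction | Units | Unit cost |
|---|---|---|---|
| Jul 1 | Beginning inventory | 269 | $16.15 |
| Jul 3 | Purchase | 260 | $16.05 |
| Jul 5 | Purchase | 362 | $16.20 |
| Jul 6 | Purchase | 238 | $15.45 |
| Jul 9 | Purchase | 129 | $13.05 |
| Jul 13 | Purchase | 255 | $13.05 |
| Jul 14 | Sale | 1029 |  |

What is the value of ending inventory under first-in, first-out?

Jul 14, 1029 sold [FIFO — oldest first]: 269 @ $16.15 + 260 @ $16.05 + 362 @ $16.20 + 138 @ $15.45 = $16,513.85
Ending inventory: 100 @ $15.45 + 129 @ $13.05 + 255 @ $13.05 = $6,556.20
Check: goods available $23,070.05 = COGS $16,513.85 + ending $6,556.20

Ending inventory = $6,556.20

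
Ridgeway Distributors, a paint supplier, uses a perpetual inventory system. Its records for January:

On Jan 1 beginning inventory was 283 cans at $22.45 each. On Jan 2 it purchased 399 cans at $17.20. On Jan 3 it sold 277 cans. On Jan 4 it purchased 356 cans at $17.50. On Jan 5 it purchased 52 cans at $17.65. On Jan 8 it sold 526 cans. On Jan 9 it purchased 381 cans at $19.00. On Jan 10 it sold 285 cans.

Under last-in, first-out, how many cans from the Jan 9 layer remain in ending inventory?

96

Jan 3, 277 sold [LIFO — newest first]: 277 @ $17.20 = $4,764.40
Jan 8, 526 sold [LIFO — newest first]: 52 @ $17.65 + 356 @ $17.50 + 118 @ $17.20 = $9,177.40
Jan 10, 285 sold [LIFO — newest first]: 285 @ $19.00 = $5,415.00
Total COGS = $4,764.40 + $9,177.40 + $5,415.00 = $19,356.80
Ending inventory: 283 @ $22.45 + 4 @ $17.20 + 96 @ $19.00 = $8,246.15
Check: goods available $27,602.95 = COGS $19,356.80 + ending $8,246.15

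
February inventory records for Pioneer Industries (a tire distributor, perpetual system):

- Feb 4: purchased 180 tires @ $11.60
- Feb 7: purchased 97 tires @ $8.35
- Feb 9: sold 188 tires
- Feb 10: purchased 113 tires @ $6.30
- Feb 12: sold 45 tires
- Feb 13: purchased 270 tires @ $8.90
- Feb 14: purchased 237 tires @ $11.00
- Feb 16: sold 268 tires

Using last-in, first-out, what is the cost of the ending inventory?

Feb 9, 188 sold [LIFO — newest first]: 97 @ $8.35 + 91 @ $11.60 = $1,865.55
Feb 12, 45 sold [LIFO — newest first]: 45 @ $6.30 = $283.50
Feb 16, 268 sold [LIFO — newest first]: 237 @ $11.00 + 31 @ $8.90 = $2,882.90
Total COGS = $1,865.55 + $283.50 + $2,882.90 = $5,031.95
Ending inventory: 89 @ $11.60 + 68 @ $6.30 + 239 @ $8.90 = $3,587.90

Ending inventory = $3,587.90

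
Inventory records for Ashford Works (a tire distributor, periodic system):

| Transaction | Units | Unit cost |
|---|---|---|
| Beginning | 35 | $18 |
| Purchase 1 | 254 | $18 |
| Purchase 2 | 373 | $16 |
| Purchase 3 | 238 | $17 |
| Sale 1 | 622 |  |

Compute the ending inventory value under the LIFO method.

Sale 1 (622) [LIFO — newest first]: 238 @ $17 + 373 @ $16 + 11 @ $18 = $10,212
Ending inventory: 35 @ $18 + 243 @ $18 = $5,004

Ending inventory = $5,004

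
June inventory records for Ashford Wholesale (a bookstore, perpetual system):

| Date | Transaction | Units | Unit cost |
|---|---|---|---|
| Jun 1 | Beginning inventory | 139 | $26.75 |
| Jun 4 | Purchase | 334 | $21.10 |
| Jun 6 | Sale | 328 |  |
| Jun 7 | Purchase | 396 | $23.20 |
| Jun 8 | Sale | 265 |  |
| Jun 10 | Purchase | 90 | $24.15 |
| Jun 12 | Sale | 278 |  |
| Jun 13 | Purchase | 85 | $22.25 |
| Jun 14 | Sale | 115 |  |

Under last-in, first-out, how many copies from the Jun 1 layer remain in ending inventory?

Jun 6, 328 sold [LIFO — newest first]: 328 @ $21.10 = $6,920.80
Jun 8, 265 sold [LIFO — newest first]: 265 @ $23.20 = $6,148.00
Jun 12, 278 sold [LIFO — newest first]: 90 @ $24.15 + 131 @ $23.20 + 6 @ $21.10 + 51 @ $26.75 = $6,703.55
Jun 14, 115 sold [LIFO — newest first]: 85 @ $22.25 + 30 @ $26.75 = $2,693.75
Total COGS = $6,920.80 + $6,148.00 + $6,703.55 + $2,693.75 = $22,466.10
Ending inventory: 58 @ $26.75 = $1,551.50

58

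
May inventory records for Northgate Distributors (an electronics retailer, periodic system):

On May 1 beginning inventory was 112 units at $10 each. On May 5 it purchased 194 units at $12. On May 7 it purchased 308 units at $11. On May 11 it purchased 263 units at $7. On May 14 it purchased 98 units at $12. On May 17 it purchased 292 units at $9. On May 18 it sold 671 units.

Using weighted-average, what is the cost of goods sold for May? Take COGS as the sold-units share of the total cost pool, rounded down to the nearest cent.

COGS = $6,609.90

May 18, sell 671: 671/1267 × $12,481.00 → $6,609.90
Ending inventory (cost pool remaining) = $5,871.10
Check: goods available $12,481.00 = COGS $6,609.90 + ending $5,871.10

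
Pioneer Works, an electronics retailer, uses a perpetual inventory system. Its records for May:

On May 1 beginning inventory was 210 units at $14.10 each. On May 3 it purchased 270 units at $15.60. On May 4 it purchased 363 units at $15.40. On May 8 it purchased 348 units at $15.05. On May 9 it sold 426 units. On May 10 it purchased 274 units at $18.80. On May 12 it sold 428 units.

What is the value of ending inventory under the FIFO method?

Ending inventory = $10,223.05

May 9, 426 sold [FIFO — oldest first]: 210 @ $14.10 + 216 @ $15.60 = $6,330.60
May 12, 428 sold [FIFO — oldest first]: 54 @ $15.60 + 363 @ $15.40 + 11 @ $15.05 = $6,598.15
Total COGS = $6,330.60 + $6,598.15 = $12,928.75
Ending inventory: 337 @ $15.05 + 274 @ $18.80 = $10,223.05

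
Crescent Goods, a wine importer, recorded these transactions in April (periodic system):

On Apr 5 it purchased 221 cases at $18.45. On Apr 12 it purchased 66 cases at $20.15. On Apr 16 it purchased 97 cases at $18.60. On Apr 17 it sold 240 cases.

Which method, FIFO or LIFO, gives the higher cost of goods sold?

FIFO COGS: 221 @ $18.45 + 19 @ $20.15 = $4,460.30
LIFO COGS: 97 @ $18.60 + 66 @ $20.15 + 77 @ $18.45 = $4,554.75

LIFO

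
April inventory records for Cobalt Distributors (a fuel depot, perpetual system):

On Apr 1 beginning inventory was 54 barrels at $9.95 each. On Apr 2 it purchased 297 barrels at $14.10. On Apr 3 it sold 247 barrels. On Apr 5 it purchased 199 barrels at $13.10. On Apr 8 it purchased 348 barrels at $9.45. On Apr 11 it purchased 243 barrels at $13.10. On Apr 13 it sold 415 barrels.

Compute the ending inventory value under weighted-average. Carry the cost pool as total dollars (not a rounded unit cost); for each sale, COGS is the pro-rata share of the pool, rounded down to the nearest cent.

After Apr 1: 54 on hand, pool $537.30 (≈ $9.9500 each)
After Apr 2: 351 on hand, pool $4,725.00 (≈ $13.4615 each)
Apr 3, sell 247: 247/351 × $4,725.00 → $3,325.00
After Apr 5: 303 on hand, pool $4,006.90 (≈ $13.2241 each)
After Apr 8: 651 on hand, pool $7,295.50 (≈ $11.2066 each)
After Apr 11: 894 on hand, pool $10,478.80 (≈ $11.7213 each)
Apr 13, sell 415: 415/894 × $10,478.80 → $4,864.31
Total COGS = $3,325.00 + $4,864.31 = $8,189.31
Ending inventory (cost pool remaining) = $5,614.49
Check: goods available $13,803.80 = COGS $8,189.31 + ending $5,614.49

Ending inventory = $5,614.49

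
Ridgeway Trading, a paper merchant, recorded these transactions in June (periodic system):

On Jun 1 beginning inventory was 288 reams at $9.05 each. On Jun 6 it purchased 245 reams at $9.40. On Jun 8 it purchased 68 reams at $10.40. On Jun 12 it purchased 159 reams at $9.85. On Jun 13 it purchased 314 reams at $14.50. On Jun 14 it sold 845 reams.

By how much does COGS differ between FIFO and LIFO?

$1,248.05

FIFO COGS: 288 @ $9.05 + 245 @ $9.40 + 68 @ $10.40 + 159 @ $9.85 + 85 @ $14.50 = $8,415.25
LIFO COGS: 314 @ $14.50 + 159 @ $9.85 + 68 @ $10.40 + 245 @ $9.40 + 59 @ $9.05 = $9,663.30
Difference = |$8,415.25 − $9,663.30| = $1,248.05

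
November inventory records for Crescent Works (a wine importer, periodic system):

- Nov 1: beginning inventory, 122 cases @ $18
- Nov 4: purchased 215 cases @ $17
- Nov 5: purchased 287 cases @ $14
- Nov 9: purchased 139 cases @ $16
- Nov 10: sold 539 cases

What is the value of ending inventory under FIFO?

Nov 10, 539 sold [FIFO — oldest first]: 122 @ $18 + 215 @ $17 + 202 @ $14 = $8,679
Ending inventory: 85 @ $14 + 139 @ $16 = $3,414

Ending inventory = $3,414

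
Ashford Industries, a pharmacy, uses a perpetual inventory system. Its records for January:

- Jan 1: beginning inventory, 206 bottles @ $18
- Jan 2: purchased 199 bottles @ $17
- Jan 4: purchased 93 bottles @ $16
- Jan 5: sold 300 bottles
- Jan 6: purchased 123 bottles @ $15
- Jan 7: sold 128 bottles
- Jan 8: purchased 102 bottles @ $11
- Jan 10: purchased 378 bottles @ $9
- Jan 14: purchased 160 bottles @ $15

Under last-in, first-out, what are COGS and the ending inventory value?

Jan 5, 300 sold [LIFO — newest first]: 93 @ $16 + 199 @ $17 + 8 @ $18 = $5,015
Jan 7, 128 sold [LIFO — newest first]: 123 @ $15 + 5 @ $18 = $1,935
Total COGS = $5,015 + $1,935 = $6,950
Ending inventory: 193 @ $18 + 102 @ $11 + 378 @ $9 + 160 @ $15 = $10,398

COGS = $6,950; ending inventory = $10,398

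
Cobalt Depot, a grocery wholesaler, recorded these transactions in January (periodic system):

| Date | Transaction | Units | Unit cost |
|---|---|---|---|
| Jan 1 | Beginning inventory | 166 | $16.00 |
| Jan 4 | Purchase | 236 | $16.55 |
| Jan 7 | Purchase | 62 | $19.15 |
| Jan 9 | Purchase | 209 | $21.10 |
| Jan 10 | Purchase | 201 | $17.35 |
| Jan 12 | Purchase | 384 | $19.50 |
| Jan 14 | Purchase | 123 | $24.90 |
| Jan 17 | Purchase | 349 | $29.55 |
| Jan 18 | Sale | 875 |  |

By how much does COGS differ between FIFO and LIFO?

FIFO COGS: 166 @ $16.00 + 236 @ $16.55 + 62 @ $19.15 + 209 @ $21.10 + 201 @ $17.35 + 1 @ $19.50 = $15,665.85
LIFO COGS: 349 @ $29.55 + 123 @ $24.90 + 384 @ $19.50 + 19 @ $17.35 = $21,193.30
Difference = |$15,665.85 − $21,193.30| = $5,527.45

$5,527.45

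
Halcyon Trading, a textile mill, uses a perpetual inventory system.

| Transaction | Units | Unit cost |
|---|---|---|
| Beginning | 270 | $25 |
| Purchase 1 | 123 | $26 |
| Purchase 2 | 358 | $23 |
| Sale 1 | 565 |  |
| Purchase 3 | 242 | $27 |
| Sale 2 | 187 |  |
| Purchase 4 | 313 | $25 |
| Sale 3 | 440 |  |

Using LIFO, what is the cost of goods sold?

COGS = $29,691

Sale 1 (565) [LIFO — newest first]: 358 @ $23 + 123 @ $26 + 84 @ $25 = $13,532
Sale 2 (187) [LIFO — newest first]: 187 @ $27 = $5,049
Sale 3 (440) [LIFO — newest first]: 313 @ $25 + 55 @ $27 + 72 @ $25 = $11,110
Total COGS = $13,532 + $5,049 + $11,110 = $29,691
Ending inventory: 114 @ $25 = $2,850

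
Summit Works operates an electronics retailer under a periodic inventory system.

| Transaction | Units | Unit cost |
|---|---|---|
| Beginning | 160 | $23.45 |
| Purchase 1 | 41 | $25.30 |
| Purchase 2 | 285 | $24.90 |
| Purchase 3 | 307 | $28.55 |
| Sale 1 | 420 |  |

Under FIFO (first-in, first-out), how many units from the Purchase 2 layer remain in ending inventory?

Sale 1 (420) [FIFO — oldest first]: 160 @ $23.45 + 41 @ $25.30 + 219 @ $24.90 = $10,242.40
Ending inventory: 66 @ $24.90 + 307 @ $28.55 = $10,408.25

66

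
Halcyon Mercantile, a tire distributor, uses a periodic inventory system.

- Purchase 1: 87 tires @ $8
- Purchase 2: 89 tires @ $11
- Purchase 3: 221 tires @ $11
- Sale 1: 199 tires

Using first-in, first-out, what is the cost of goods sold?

Sale 1 (199) [FIFO — oldest first]: 87 @ $8 + 89 @ $11 + 23 @ $11 = $1,928
Ending inventory: 198 @ $11 = $2,178
Check: goods available $4,106 = COGS $1,928 + ending $2,178

COGS = $1,928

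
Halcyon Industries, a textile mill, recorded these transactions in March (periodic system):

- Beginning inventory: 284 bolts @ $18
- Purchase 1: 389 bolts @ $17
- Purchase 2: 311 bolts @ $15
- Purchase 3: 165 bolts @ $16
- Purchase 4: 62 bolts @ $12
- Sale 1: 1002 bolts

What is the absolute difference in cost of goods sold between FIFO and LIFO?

FIFO COGS: 284 @ $18 + 389 @ $17 + 311 @ $15 + 18 @ $16 = $16,678
LIFO COGS: 62 @ $12 + 165 @ $16 + 311 @ $15 + 389 @ $17 + 75 @ $18 = $16,012
Difference = |$16,678 − $16,012| = $666

$666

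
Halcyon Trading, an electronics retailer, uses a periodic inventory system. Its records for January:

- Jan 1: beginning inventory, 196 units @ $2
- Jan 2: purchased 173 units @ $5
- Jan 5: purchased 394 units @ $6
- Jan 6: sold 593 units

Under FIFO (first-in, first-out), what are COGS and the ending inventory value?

COGS = $2,601; ending inventory = $1,020

Jan 6, 593 sold [FIFO — oldest first]: 196 @ $2 + 173 @ $5 + 224 @ $6 = $2,601
Ending inventory: 170 @ $6 = $1,020
Check: goods available $3,621 = COGS $2,601 + ending $1,020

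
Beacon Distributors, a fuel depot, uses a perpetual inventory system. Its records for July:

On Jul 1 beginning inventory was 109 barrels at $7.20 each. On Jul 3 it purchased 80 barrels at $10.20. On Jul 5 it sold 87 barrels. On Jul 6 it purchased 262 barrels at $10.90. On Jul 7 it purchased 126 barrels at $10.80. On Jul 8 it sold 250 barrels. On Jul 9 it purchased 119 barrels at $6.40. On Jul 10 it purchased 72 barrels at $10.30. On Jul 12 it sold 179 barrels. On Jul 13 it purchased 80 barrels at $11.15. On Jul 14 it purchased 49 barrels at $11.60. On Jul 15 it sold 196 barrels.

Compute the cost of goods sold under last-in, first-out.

COGS = $7,141.90

Jul 5, 87 sold [LIFO — newest first]: 80 @ $10.20 + 7 @ $7.20 = $866.40
Jul 8, 250 sold [LIFO — newest first]: 126 @ $10.80 + 124 @ $10.90 = $2,712.40
Jul 12, 179 sold [LIFO — newest first]: 72 @ $10.30 + 107 @ $6.40 = $1,426.40
Jul 15, 196 sold [LIFO — newest first]: 49 @ $11.60 + 80 @ $11.15 + 12 @ $6.40 + 55 @ $10.90 = $2,136.70
Total COGS = $866.40 + $2,712.40 + $1,426.40 + $2,136.70 = $7,141.90
Ending inventory: 102 @ $7.20 + 83 @ $10.90 = $1,639.10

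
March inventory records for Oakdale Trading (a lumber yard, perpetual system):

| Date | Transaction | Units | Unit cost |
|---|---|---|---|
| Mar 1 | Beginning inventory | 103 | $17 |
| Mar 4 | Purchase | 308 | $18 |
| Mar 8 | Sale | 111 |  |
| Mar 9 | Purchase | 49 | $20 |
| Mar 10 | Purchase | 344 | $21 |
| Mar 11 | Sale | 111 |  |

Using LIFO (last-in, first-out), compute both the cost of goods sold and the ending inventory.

COGS = $4,329; ending inventory = $11,170

Mar 8, 111 sold [LIFO — newest first]: 111 @ $18 = $1,998
Mar 11, 111 sold [LIFO — newest first]: 111 @ $21 = $2,331
Total COGS = $1,998 + $2,331 = $4,329
Ending inventory: 103 @ $17 + 197 @ $18 + 49 @ $20 + 233 @ $21 = $11,170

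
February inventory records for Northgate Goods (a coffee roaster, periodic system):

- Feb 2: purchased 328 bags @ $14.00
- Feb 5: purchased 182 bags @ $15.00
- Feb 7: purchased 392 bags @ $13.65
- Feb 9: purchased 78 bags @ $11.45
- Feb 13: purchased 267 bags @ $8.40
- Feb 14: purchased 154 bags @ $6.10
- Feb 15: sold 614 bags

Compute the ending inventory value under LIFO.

Feb 15, 614 sold [LIFO — newest first]: 154 @ $6.10 + 267 @ $8.40 + 78 @ $11.45 + 115 @ $13.65 = $5,645.05
Ending inventory: 328 @ $14.00 + 182 @ $15.00 + 277 @ $13.65 = $11,103.05

Ending inventory = $11,103.05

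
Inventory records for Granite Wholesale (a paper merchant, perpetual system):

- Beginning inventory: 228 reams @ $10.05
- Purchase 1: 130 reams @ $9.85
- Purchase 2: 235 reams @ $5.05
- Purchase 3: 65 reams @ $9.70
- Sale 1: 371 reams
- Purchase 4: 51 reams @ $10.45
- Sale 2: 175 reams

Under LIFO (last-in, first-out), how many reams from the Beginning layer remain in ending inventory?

163

Sale 1 (371) [LIFO — newest first]: 65 @ $9.70 + 235 @ $5.05 + 71 @ $9.85 = $2,516.60
Sale 2 (175) [LIFO — newest first]: 51 @ $10.45 + 59 @ $9.85 + 65 @ $10.05 = $1,767.35
Total COGS = $2,516.60 + $1,767.35 = $4,283.95
Ending inventory: 163 @ $10.05 = $1,638.15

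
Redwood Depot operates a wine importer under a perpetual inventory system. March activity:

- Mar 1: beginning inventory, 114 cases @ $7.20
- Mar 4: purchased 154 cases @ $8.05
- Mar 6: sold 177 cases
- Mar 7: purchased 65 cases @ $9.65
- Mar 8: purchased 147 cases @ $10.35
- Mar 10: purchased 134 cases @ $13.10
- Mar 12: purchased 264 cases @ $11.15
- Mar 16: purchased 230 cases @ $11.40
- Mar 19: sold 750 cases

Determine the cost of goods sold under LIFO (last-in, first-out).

Mar 6, 177 sold [LIFO — newest first]: 154 @ $8.05 + 23 @ $7.20 = $1,405.30
Mar 19, 750 sold [LIFO — newest first]: 230 @ $11.40 + 264 @ $11.15 + 134 @ $13.10 + 122 @ $10.35 = $8,583.70
Total COGS = $1,405.30 + $8,583.70 = $9,989.00
Ending inventory: 91 @ $7.20 + 65 @ $9.65 + 25 @ $10.35 = $1,541.20

COGS = $9,989.00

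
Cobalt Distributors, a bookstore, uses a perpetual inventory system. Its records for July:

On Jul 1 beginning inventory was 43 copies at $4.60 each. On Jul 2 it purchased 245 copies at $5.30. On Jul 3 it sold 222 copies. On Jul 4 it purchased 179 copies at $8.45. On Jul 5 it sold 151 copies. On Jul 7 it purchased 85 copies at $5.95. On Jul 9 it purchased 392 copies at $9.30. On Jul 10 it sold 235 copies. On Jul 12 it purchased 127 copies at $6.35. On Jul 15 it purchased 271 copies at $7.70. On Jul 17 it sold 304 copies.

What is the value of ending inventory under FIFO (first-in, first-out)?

Ending inventory = $3,190.75

Jul 3, 222 sold [FIFO — oldest first]: 43 @ $4.60 + 179 @ $5.30 = $1,146.50
Jul 5, 151 sold [FIFO — oldest first]: 66 @ $5.30 + 85 @ $8.45 = $1,068.05
Jul 10, 235 sold [FIFO — oldest first]: 94 @ $8.45 + 85 @ $5.95 + 56 @ $9.30 = $1,820.85
Jul 17, 304 sold [FIFO — oldest first]: 304 @ $9.30 = $2,827.20
Total COGS = $1,146.50 + $1,068.05 + $1,820.85 + $2,827.20 = $6,862.60
Ending inventory: 32 @ $9.30 + 127 @ $6.35 + 271 @ $7.70 = $3,190.75
Check: goods available $10,053.35 = COGS $6,862.60 + ending $3,190.75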